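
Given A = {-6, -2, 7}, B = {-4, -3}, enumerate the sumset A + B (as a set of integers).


A + B = {a + b : a ∈ A, b ∈ B}.
Enumerate all |A|·|B| = 3·2 = 6 pairs (a, b) and collect distinct sums.
a = -6: -6+-4=-10, -6+-3=-9
a = -2: -2+-4=-6, -2+-3=-5
a = 7: 7+-4=3, 7+-3=4
Collecting distinct sums: A + B = {-10, -9, -6, -5, 3, 4}
|A + B| = 6

A + B = {-10, -9, -6, -5, 3, 4}


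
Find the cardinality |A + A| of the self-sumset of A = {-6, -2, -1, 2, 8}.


A + A = {a + a' : a, a' ∈ A}; |A| = 5.
General bounds: 2|A| - 1 ≤ |A + A| ≤ |A|(|A|+1)/2, i.e. 9 ≤ |A + A| ≤ 15.
Lower bound 2|A|-1 is attained iff A is an arithmetic progression.
Enumerate sums a + a' for a ≤ a' (symmetric, so this suffices):
a = -6: -6+-6=-12, -6+-2=-8, -6+-1=-7, -6+2=-4, -6+8=2
a = -2: -2+-2=-4, -2+-1=-3, -2+2=0, -2+8=6
a = -1: -1+-1=-2, -1+2=1, -1+8=7
a = 2: 2+2=4, 2+8=10
a = 8: 8+8=16
Distinct sums: {-12, -8, -7, -4, -3, -2, 0, 1, 2, 4, 6, 7, 10, 16}
|A + A| = 14

|A + A| = 14


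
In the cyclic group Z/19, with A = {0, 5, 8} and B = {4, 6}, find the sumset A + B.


Work in Z/19Z: reduce every sum a + b modulo 19.
Enumerate all 6 pairs:
a = 0: 0+4=4, 0+6=6
a = 5: 5+4=9, 5+6=11
a = 8: 8+4=12, 8+6=14
Distinct residues collected: {4, 6, 9, 11, 12, 14}
|A + B| = 6 (out of 19 total residues).

A + B = {4, 6, 9, 11, 12, 14}


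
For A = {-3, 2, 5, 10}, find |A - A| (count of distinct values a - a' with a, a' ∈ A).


A - A = {a - a' : a, a' ∈ A}; |A| = 4.
Bounds: 2|A|-1 ≤ |A - A| ≤ |A|² - |A| + 1, i.e. 7 ≤ |A - A| ≤ 13.
Note: 0 ∈ A - A always (from a - a). The set is symmetric: if d ∈ A - A then -d ∈ A - A.
Enumerate nonzero differences d = a - a' with a > a' (then include -d):
Positive differences: {3, 5, 8, 13}
Full difference set: {0} ∪ (positive diffs) ∪ (negative diffs).
|A - A| = 1 + 2·4 = 9 (matches direct enumeration: 9).

|A - A| = 9


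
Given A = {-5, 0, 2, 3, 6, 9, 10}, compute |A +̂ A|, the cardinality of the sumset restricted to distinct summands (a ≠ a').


Restricted sumset: A +̂ A = {a + a' : a ∈ A, a' ∈ A, a ≠ a'}.
Equivalently, take A + A and drop any sum 2a that is achievable ONLY as a + a for a ∈ A (i.e. sums representable only with equal summands).
Enumerate pairs (a, a') with a < a' (symmetric, so each unordered pair gives one sum; this covers all a ≠ a'):
  -5 + 0 = -5
  -5 + 2 = -3
  -5 + 3 = -2
  -5 + 6 = 1
  -5 + 9 = 4
  -5 + 10 = 5
  0 + 2 = 2
  0 + 3 = 3
  0 + 6 = 6
  0 + 9 = 9
  0 + 10 = 10
  2 + 3 = 5
  2 + 6 = 8
  2 + 9 = 11
  2 + 10 = 12
  3 + 6 = 9
  3 + 9 = 12
  3 + 10 = 13
  6 + 9 = 15
  6 + 10 = 16
  9 + 10 = 19
Collected distinct sums: {-5, -3, -2, 1, 2, 3, 4, 5, 6, 8, 9, 10, 11, 12, 13, 15, 16, 19}
|A +̂ A| = 18
(Reference bound: |A +̂ A| ≥ 2|A| - 3 for |A| ≥ 2, with |A| = 7 giving ≥ 11.)

|A +̂ A| = 18


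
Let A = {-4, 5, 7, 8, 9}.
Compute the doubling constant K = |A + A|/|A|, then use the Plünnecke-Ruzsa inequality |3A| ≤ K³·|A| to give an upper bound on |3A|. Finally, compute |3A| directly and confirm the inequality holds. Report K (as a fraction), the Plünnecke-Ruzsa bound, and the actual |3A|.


|A| = 5.
Step 1: Compute A + A by enumerating all 25 pairs.
A + A = {-8, 1, 3, 4, 5, 10, 12, 13, 14, 15, 16, 17, 18}, so |A + A| = 13.
Step 2: Doubling constant K = |A + A|/|A| = 13/5 = 13/5 ≈ 2.6000.
Step 3: Plünnecke-Ruzsa gives |3A| ≤ K³·|A| = (2.6000)³ · 5 ≈ 87.8800.
Step 4: Compute 3A = A + A + A directly by enumerating all triples (a,b,c) ∈ A³; |3A| = 25.
Step 5: Check 25 ≤ 87.8800? Yes ✓.

K = 13/5, Plünnecke-Ruzsa bound K³|A| ≈ 87.8800, |3A| = 25, inequality holds.


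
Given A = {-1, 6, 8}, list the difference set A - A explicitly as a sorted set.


A - A = {a - a' : a, a' ∈ A}.
Compute a - a' for each ordered pair (a, a'):
a = -1: -1--1=0, -1-6=-7, -1-8=-9
a = 6: 6--1=7, 6-6=0, 6-8=-2
a = 8: 8--1=9, 8-6=2, 8-8=0
Collecting distinct values (and noting 0 appears from a-a):
A - A = {-9, -7, -2, 0, 2, 7, 9}
|A - A| = 7

A - A = {-9, -7, -2, 0, 2, 7, 9}


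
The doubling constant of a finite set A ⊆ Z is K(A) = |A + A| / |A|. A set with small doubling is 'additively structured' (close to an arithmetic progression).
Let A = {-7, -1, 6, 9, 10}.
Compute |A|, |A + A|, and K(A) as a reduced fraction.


|A| = 5.
Compute A + A by enumerating all 25 pairs.
A + A = {-14, -8, -2, -1, 2, 3, 5, 8, 9, 12, 15, 16, 18, 19, 20}, so |A + A| = 15.
K = |A + A| / |A| = 15/5 = 3/1 ≈ 3.0000.
Reference: AP of size 5 gives K = 9/5 ≈ 1.8000; a fully generic set of size 5 gives K ≈ 3.0000.

|A| = 5, |A + A| = 15, K = 15/5 = 3/1.


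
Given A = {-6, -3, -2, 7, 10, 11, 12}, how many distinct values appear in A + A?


A + A = {a + a' : a, a' ∈ A}; |A| = 7.
General bounds: 2|A| - 1 ≤ |A + A| ≤ |A|(|A|+1)/2, i.e. 13 ≤ |A + A| ≤ 28.
Lower bound 2|A|-1 is attained iff A is an arithmetic progression.
Enumerate sums a + a' for a ≤ a' (symmetric, so this suffices):
a = -6: -6+-6=-12, -6+-3=-9, -6+-2=-8, -6+7=1, -6+10=4, -6+11=5, -6+12=6
a = -3: -3+-3=-6, -3+-2=-5, -3+7=4, -3+10=7, -3+11=8, -3+12=9
a = -2: -2+-2=-4, -2+7=5, -2+10=8, -2+11=9, -2+12=10
a = 7: 7+7=14, 7+10=17, 7+11=18, 7+12=19
a = 10: 10+10=20, 10+11=21, 10+12=22
a = 11: 11+11=22, 11+12=23
a = 12: 12+12=24
Distinct sums: {-12, -9, -8, -6, -5, -4, 1, 4, 5, 6, 7, 8, 9, 10, 14, 17, 18, 19, 20, 21, 22, 23, 24}
|A + A| = 23

|A + A| = 23


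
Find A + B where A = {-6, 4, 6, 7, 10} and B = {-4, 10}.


A + B = {a + b : a ∈ A, b ∈ B}.
Enumerate all |A|·|B| = 5·2 = 10 pairs (a, b) and collect distinct sums.
a = -6: -6+-4=-10, -6+10=4
a = 4: 4+-4=0, 4+10=14
a = 6: 6+-4=2, 6+10=16
a = 7: 7+-4=3, 7+10=17
a = 10: 10+-4=6, 10+10=20
Collecting distinct sums: A + B = {-10, 0, 2, 3, 4, 6, 14, 16, 17, 20}
|A + B| = 10

A + B = {-10, 0, 2, 3, 4, 6, 14, 16, 17, 20}


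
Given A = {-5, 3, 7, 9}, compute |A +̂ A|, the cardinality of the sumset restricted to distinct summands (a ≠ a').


Restricted sumset: A +̂ A = {a + a' : a ∈ A, a' ∈ A, a ≠ a'}.
Equivalently, take A + A and drop any sum 2a that is achievable ONLY as a + a for a ∈ A (i.e. sums representable only with equal summands).
Enumerate pairs (a, a') with a < a' (symmetric, so each unordered pair gives one sum; this covers all a ≠ a'):
  -5 + 3 = -2
  -5 + 7 = 2
  -5 + 9 = 4
  3 + 7 = 10
  3 + 9 = 12
  7 + 9 = 16
Collected distinct sums: {-2, 2, 4, 10, 12, 16}
|A +̂ A| = 6
(Reference bound: |A +̂ A| ≥ 2|A| - 3 for |A| ≥ 2, with |A| = 4 giving ≥ 5.)

|A +̂ A| = 6


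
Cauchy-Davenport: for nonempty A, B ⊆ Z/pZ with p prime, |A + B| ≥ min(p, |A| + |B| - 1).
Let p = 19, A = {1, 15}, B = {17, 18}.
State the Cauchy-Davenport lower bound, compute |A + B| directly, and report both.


Cauchy-Davenport: |A + B| ≥ min(p, |A| + |B| - 1) for A, B nonempty in Z/pZ.
|A| = 2, |B| = 2, p = 19.
CD lower bound = min(19, 2 + 2 - 1) = min(19, 3) = 3.
Compute A + B mod 19 directly:
a = 1: 1+17=18, 1+18=0
a = 15: 15+17=13, 15+18=14
A + B = {0, 13, 14, 18}, so |A + B| = 4.
Verify: 4 ≥ 3? Yes ✓.

CD lower bound = 3, actual |A + B| = 4.


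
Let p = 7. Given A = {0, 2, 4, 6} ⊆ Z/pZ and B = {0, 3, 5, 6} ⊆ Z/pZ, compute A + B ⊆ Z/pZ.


Work in Z/7Z: reduce every sum a + b modulo 7.
Enumerate all 16 pairs:
a = 0: 0+0=0, 0+3=3, 0+5=5, 0+6=6
a = 2: 2+0=2, 2+3=5, 2+5=0, 2+6=1
a = 4: 4+0=4, 4+3=0, 4+5=2, 4+6=3
a = 6: 6+0=6, 6+3=2, 6+5=4, 6+6=5
Distinct residues collected: {0, 1, 2, 3, 4, 5, 6}
|A + B| = 7 (out of 7 total residues).

A + B = {0, 1, 2, 3, 4, 5, 6}


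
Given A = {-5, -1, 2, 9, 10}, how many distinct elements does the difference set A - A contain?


A - A = {a - a' : a, a' ∈ A}; |A| = 5.
Bounds: 2|A|-1 ≤ |A - A| ≤ |A|² - |A| + 1, i.e. 9 ≤ |A - A| ≤ 21.
Note: 0 ∈ A - A always (from a - a). The set is symmetric: if d ∈ A - A then -d ∈ A - A.
Enumerate nonzero differences d = a - a' with a > a' (then include -d):
Positive differences: {1, 3, 4, 7, 8, 10, 11, 14, 15}
Full difference set: {0} ∪ (positive diffs) ∪ (negative diffs).
|A - A| = 1 + 2·9 = 19 (matches direct enumeration: 19).

|A - A| = 19


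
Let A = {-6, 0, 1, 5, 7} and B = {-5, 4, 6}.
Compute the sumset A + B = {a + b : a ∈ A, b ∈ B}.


A + B = {a + b : a ∈ A, b ∈ B}.
Enumerate all |A|·|B| = 5·3 = 15 pairs (a, b) and collect distinct sums.
a = -6: -6+-5=-11, -6+4=-2, -6+6=0
a = 0: 0+-5=-5, 0+4=4, 0+6=6
a = 1: 1+-5=-4, 1+4=5, 1+6=7
a = 5: 5+-5=0, 5+4=9, 5+6=11
a = 7: 7+-5=2, 7+4=11, 7+6=13
Collecting distinct sums: A + B = {-11, -5, -4, -2, 0, 2, 4, 5, 6, 7, 9, 11, 13}
|A + B| = 13

A + B = {-11, -5, -4, -2, 0, 2, 4, 5, 6, 7, 9, 11, 13}


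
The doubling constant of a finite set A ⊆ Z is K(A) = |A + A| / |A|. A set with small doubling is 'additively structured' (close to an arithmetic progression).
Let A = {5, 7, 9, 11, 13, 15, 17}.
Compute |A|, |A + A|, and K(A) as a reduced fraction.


|A| = 7.
Compute A + A by enumerating all 49 pairs.
A + A = {10, 12, 14, 16, 18, 20, 22, 24, 26, 28, 30, 32, 34}, so |A + A| = 13.
K = |A + A| / |A| = 13/7 (already in lowest terms) ≈ 1.8571.
Reference: AP of size 7 gives K = 13/7 ≈ 1.8571; a fully generic set of size 7 gives K ≈ 4.0000.

|A| = 7, |A + A| = 13, K = 13/7.


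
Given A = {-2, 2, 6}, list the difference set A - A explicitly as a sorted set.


A - A = {a - a' : a, a' ∈ A}.
Compute a - a' for each ordered pair (a, a'):
a = -2: -2--2=0, -2-2=-4, -2-6=-8
a = 2: 2--2=4, 2-2=0, 2-6=-4
a = 6: 6--2=8, 6-2=4, 6-6=0
Collecting distinct values (and noting 0 appears from a-a):
A - A = {-8, -4, 0, 4, 8}
|A - A| = 5

A - A = {-8, -4, 0, 4, 8}


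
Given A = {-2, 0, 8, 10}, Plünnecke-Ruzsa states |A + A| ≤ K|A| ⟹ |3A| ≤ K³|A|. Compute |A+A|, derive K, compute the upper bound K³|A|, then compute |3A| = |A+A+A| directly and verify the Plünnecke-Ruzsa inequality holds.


|A| = 4.
Step 1: Compute A + A by enumerating all 16 pairs.
A + A = {-4, -2, 0, 6, 8, 10, 16, 18, 20}, so |A + A| = 9.
Step 2: Doubling constant K = |A + A|/|A| = 9/4 = 9/4 ≈ 2.2500.
Step 3: Plünnecke-Ruzsa gives |3A| ≤ K³·|A| = (2.2500)³ · 4 ≈ 45.5625.
Step 4: Compute 3A = A + A + A directly by enumerating all triples (a,b,c) ∈ A³; |3A| = 16.
Step 5: Check 16 ≤ 45.5625? Yes ✓.

K = 9/4, Plünnecke-Ruzsa bound K³|A| ≈ 45.5625, |3A| = 16, inequality holds.


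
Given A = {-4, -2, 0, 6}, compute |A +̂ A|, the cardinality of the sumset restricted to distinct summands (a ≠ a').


Restricted sumset: A +̂ A = {a + a' : a ∈ A, a' ∈ A, a ≠ a'}.
Equivalently, take A + A and drop any sum 2a that is achievable ONLY as a + a for a ∈ A (i.e. sums representable only with equal summands).
Enumerate pairs (a, a') with a < a' (symmetric, so each unordered pair gives one sum; this covers all a ≠ a'):
  -4 + -2 = -6
  -4 + 0 = -4
  -4 + 6 = 2
  -2 + 0 = -2
  -2 + 6 = 4
  0 + 6 = 6
Collected distinct sums: {-6, -4, -2, 2, 4, 6}
|A +̂ A| = 6
(Reference bound: |A +̂ A| ≥ 2|A| - 3 for |A| ≥ 2, with |A| = 4 giving ≥ 5.)

|A +̂ A| = 6


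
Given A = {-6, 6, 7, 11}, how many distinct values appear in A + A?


A + A = {a + a' : a, a' ∈ A}; |A| = 4.
General bounds: 2|A| - 1 ≤ |A + A| ≤ |A|(|A|+1)/2, i.e. 7 ≤ |A + A| ≤ 10.
Lower bound 2|A|-1 is attained iff A is an arithmetic progression.
Enumerate sums a + a' for a ≤ a' (symmetric, so this suffices):
a = -6: -6+-6=-12, -6+6=0, -6+7=1, -6+11=5
a = 6: 6+6=12, 6+7=13, 6+11=17
a = 7: 7+7=14, 7+11=18
a = 11: 11+11=22
Distinct sums: {-12, 0, 1, 5, 12, 13, 14, 17, 18, 22}
|A + A| = 10

|A + A| = 10


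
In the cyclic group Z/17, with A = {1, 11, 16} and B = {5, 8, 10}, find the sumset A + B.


Work in Z/17Z: reduce every sum a + b modulo 17.
Enumerate all 9 pairs:
a = 1: 1+5=6, 1+8=9, 1+10=11
a = 11: 11+5=16, 11+8=2, 11+10=4
a = 16: 16+5=4, 16+8=7, 16+10=9
Distinct residues collected: {2, 4, 6, 7, 9, 11, 16}
|A + B| = 7 (out of 17 total residues).

A + B = {2, 4, 6, 7, 9, 11, 16}


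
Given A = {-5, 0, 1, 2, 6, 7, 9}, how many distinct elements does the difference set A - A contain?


A - A = {a - a' : a, a' ∈ A}; |A| = 7.
Bounds: 2|A|-1 ≤ |A - A| ≤ |A|² - |A| + 1, i.e. 13 ≤ |A - A| ≤ 43.
Note: 0 ∈ A - A always (from a - a). The set is symmetric: if d ∈ A - A then -d ∈ A - A.
Enumerate nonzero differences d = a - a' with a > a' (then include -d):
Positive differences: {1, 2, 3, 4, 5, 6, 7, 8, 9, 11, 12, 14}
Full difference set: {0} ∪ (positive diffs) ∪ (negative diffs).
|A - A| = 1 + 2·12 = 25 (matches direct enumeration: 25).

|A - A| = 25


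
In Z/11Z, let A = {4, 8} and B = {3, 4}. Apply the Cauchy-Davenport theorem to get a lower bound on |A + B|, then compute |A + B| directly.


Cauchy-Davenport: |A + B| ≥ min(p, |A| + |B| - 1) for A, B nonempty in Z/pZ.
|A| = 2, |B| = 2, p = 11.
CD lower bound = min(11, 2 + 2 - 1) = min(11, 3) = 3.
Compute A + B mod 11 directly:
a = 4: 4+3=7, 4+4=8
a = 8: 8+3=0, 8+4=1
A + B = {0, 1, 7, 8}, so |A + B| = 4.
Verify: 4 ≥ 3? Yes ✓.

CD lower bound = 3, actual |A + B| = 4.


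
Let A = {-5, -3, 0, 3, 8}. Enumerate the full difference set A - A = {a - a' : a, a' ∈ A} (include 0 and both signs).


A - A = {a - a' : a, a' ∈ A}.
Compute a - a' for each ordered pair (a, a'):
a = -5: -5--5=0, -5--3=-2, -5-0=-5, -5-3=-8, -5-8=-13
a = -3: -3--5=2, -3--3=0, -3-0=-3, -3-3=-6, -3-8=-11
a = 0: 0--5=5, 0--3=3, 0-0=0, 0-3=-3, 0-8=-8
a = 3: 3--5=8, 3--3=6, 3-0=3, 3-3=0, 3-8=-5
a = 8: 8--5=13, 8--3=11, 8-0=8, 8-3=5, 8-8=0
Collecting distinct values (and noting 0 appears from a-a):
A - A = {-13, -11, -8, -6, -5, -3, -2, 0, 2, 3, 5, 6, 8, 11, 13}
|A - A| = 15

A - A = {-13, -11, -8, -6, -5, -3, -2, 0, 2, 3, 5, 6, 8, 11, 13}


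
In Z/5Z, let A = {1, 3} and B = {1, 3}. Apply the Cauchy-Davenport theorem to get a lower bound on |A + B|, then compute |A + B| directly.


Cauchy-Davenport: |A + B| ≥ min(p, |A| + |B| - 1) for A, B nonempty in Z/pZ.
|A| = 2, |B| = 2, p = 5.
CD lower bound = min(5, 2 + 2 - 1) = min(5, 3) = 3.
Compute A + B mod 5 directly:
a = 1: 1+1=2, 1+3=4
a = 3: 3+1=4, 3+3=1
A + B = {1, 2, 4}, so |A + B| = 3.
Verify: 3 ≥ 3? Yes ✓.

CD lower bound = 3, actual |A + B| = 3.


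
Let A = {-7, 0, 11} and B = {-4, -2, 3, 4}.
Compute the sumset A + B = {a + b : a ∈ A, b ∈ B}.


A + B = {a + b : a ∈ A, b ∈ B}.
Enumerate all |A|·|B| = 3·4 = 12 pairs (a, b) and collect distinct sums.
a = -7: -7+-4=-11, -7+-2=-9, -7+3=-4, -7+4=-3
a = 0: 0+-4=-4, 0+-2=-2, 0+3=3, 0+4=4
a = 11: 11+-4=7, 11+-2=9, 11+3=14, 11+4=15
Collecting distinct sums: A + B = {-11, -9, -4, -3, -2, 3, 4, 7, 9, 14, 15}
|A + B| = 11

A + B = {-11, -9, -4, -3, -2, 3, 4, 7, 9, 14, 15}


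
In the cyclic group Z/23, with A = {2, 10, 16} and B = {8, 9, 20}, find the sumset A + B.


Work in Z/23Z: reduce every sum a + b modulo 23.
Enumerate all 9 pairs:
a = 2: 2+8=10, 2+9=11, 2+20=22
a = 10: 10+8=18, 10+9=19, 10+20=7
a = 16: 16+8=1, 16+9=2, 16+20=13
Distinct residues collected: {1, 2, 7, 10, 11, 13, 18, 19, 22}
|A + B| = 9 (out of 23 total residues).

A + B = {1, 2, 7, 10, 11, 13, 18, 19, 22}


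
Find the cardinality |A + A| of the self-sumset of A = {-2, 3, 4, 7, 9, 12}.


A + A = {a + a' : a, a' ∈ A}; |A| = 6.
General bounds: 2|A| - 1 ≤ |A + A| ≤ |A|(|A|+1)/2, i.e. 11 ≤ |A + A| ≤ 21.
Lower bound 2|A|-1 is attained iff A is an arithmetic progression.
Enumerate sums a + a' for a ≤ a' (symmetric, so this suffices):
a = -2: -2+-2=-4, -2+3=1, -2+4=2, -2+7=5, -2+9=7, -2+12=10
a = 3: 3+3=6, 3+4=7, 3+7=10, 3+9=12, 3+12=15
a = 4: 4+4=8, 4+7=11, 4+9=13, 4+12=16
a = 7: 7+7=14, 7+9=16, 7+12=19
a = 9: 9+9=18, 9+12=21
a = 12: 12+12=24
Distinct sums: {-4, 1, 2, 5, 6, 7, 8, 10, 11, 12, 13, 14, 15, 16, 18, 19, 21, 24}
|A + A| = 18

|A + A| = 18


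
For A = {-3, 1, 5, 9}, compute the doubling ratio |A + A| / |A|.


|A| = 4.
Compute A + A by enumerating all 16 pairs.
A + A = {-6, -2, 2, 6, 10, 14, 18}, so |A + A| = 7.
K = |A + A| / |A| = 7/4 (already in lowest terms) ≈ 1.7500.
Reference: AP of size 4 gives K = 7/4 ≈ 1.7500; a fully generic set of size 4 gives K ≈ 2.5000.

|A| = 4, |A + A| = 7, K = 7/4.


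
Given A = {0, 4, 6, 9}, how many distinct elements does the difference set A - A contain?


A - A = {a - a' : a, a' ∈ A}; |A| = 4.
Bounds: 2|A|-1 ≤ |A - A| ≤ |A|² - |A| + 1, i.e. 7 ≤ |A - A| ≤ 13.
Note: 0 ∈ A - A always (from a - a). The set is symmetric: if d ∈ A - A then -d ∈ A - A.
Enumerate nonzero differences d = a - a' with a > a' (then include -d):
Positive differences: {2, 3, 4, 5, 6, 9}
Full difference set: {0} ∪ (positive diffs) ∪ (negative diffs).
|A - A| = 1 + 2·6 = 13 (matches direct enumeration: 13).

|A - A| = 13


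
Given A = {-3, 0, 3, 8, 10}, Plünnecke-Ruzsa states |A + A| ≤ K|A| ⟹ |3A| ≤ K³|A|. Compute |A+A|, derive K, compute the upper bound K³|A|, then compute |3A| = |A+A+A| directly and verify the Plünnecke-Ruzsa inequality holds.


|A| = 5.
Step 1: Compute A + A by enumerating all 25 pairs.
A + A = {-6, -3, 0, 3, 5, 6, 7, 8, 10, 11, 13, 16, 18, 20}, so |A + A| = 14.
Step 2: Doubling constant K = |A + A|/|A| = 14/5 = 14/5 ≈ 2.8000.
Step 3: Plünnecke-Ruzsa gives |3A| ≤ K³·|A| = (2.8000)³ · 5 ≈ 109.7600.
Step 4: Compute 3A = A + A + A directly by enumerating all triples (a,b,c) ∈ A³; |3A| = 28.
Step 5: Check 28 ≤ 109.7600? Yes ✓.

K = 14/5, Plünnecke-Ruzsa bound K³|A| ≈ 109.7600, |3A| = 28, inequality holds.


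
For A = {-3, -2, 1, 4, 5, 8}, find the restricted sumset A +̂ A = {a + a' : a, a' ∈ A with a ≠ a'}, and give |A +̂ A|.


Restricted sumset: A +̂ A = {a + a' : a ∈ A, a' ∈ A, a ≠ a'}.
Equivalently, take A + A and drop any sum 2a that is achievable ONLY as a + a for a ∈ A (i.e. sums representable only with equal summands).
Enumerate pairs (a, a') with a < a' (symmetric, so each unordered pair gives one sum; this covers all a ≠ a'):
  -3 + -2 = -5
  -3 + 1 = -2
  -3 + 4 = 1
  -3 + 5 = 2
  -3 + 8 = 5
  -2 + 1 = -1
  -2 + 4 = 2
  -2 + 5 = 3
  -2 + 8 = 6
  1 + 4 = 5
  1 + 5 = 6
  1 + 8 = 9
  4 + 5 = 9
  4 + 8 = 12
  5 + 8 = 13
Collected distinct sums: {-5, -2, -1, 1, 2, 3, 5, 6, 9, 12, 13}
|A +̂ A| = 11
(Reference bound: |A +̂ A| ≥ 2|A| - 3 for |A| ≥ 2, with |A| = 6 giving ≥ 9.)

|A +̂ A| = 11


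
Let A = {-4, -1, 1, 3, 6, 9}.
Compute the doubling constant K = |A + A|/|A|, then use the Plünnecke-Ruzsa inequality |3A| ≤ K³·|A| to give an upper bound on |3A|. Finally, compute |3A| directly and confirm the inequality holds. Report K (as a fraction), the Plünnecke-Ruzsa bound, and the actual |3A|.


|A| = 6.
Step 1: Compute A + A by enumerating all 36 pairs.
A + A = {-8, -5, -3, -2, -1, 0, 2, 4, 5, 6, 7, 8, 9, 10, 12, 15, 18}, so |A + A| = 17.
Step 2: Doubling constant K = |A + A|/|A| = 17/6 = 17/6 ≈ 2.8333.
Step 3: Plünnecke-Ruzsa gives |3A| ≤ K³·|A| = (2.8333)³ · 6 ≈ 136.4722.
Step 4: Compute 3A = A + A + A directly by enumerating all triples (a,b,c) ∈ A³; |3A| = 32.
Step 5: Check 32 ≤ 136.4722? Yes ✓.

K = 17/6, Plünnecke-Ruzsa bound K³|A| ≈ 136.4722, |3A| = 32, inequality holds.


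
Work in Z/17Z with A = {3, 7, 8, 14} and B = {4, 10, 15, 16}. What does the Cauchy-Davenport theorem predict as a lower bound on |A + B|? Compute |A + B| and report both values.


Cauchy-Davenport: |A + B| ≥ min(p, |A| + |B| - 1) for A, B nonempty in Z/pZ.
|A| = 4, |B| = 4, p = 17.
CD lower bound = min(17, 4 + 4 - 1) = min(17, 7) = 7.
Compute A + B mod 17 directly:
a = 3: 3+4=7, 3+10=13, 3+15=1, 3+16=2
a = 7: 7+4=11, 7+10=0, 7+15=5, 7+16=6
a = 8: 8+4=12, 8+10=1, 8+15=6, 8+16=7
a = 14: 14+4=1, 14+10=7, 14+15=12, 14+16=13
A + B = {0, 1, 2, 5, 6, 7, 11, 12, 13}, so |A + B| = 9.
Verify: 9 ≥ 7? Yes ✓.

CD lower bound = 7, actual |A + B| = 9.


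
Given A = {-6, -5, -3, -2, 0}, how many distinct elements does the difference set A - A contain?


A - A = {a - a' : a, a' ∈ A}; |A| = 5.
Bounds: 2|A|-1 ≤ |A - A| ≤ |A|² - |A| + 1, i.e. 9 ≤ |A - A| ≤ 21.
Note: 0 ∈ A - A always (from a - a). The set is symmetric: if d ∈ A - A then -d ∈ A - A.
Enumerate nonzero differences d = a - a' with a > a' (then include -d):
Positive differences: {1, 2, 3, 4, 5, 6}
Full difference set: {0} ∪ (positive diffs) ∪ (negative diffs).
|A - A| = 1 + 2·6 = 13 (matches direct enumeration: 13).

|A - A| = 13


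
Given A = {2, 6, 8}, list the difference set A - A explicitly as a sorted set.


A - A = {a - a' : a, a' ∈ A}.
Compute a - a' for each ordered pair (a, a'):
a = 2: 2-2=0, 2-6=-4, 2-8=-6
a = 6: 6-2=4, 6-6=0, 6-8=-2
a = 8: 8-2=6, 8-6=2, 8-8=0
Collecting distinct values (and noting 0 appears from a-a):
A - A = {-6, -4, -2, 0, 2, 4, 6}
|A - A| = 7

A - A = {-6, -4, -2, 0, 2, 4, 6}


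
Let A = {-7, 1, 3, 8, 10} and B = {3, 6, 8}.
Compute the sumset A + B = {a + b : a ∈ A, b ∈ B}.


A + B = {a + b : a ∈ A, b ∈ B}.
Enumerate all |A|·|B| = 5·3 = 15 pairs (a, b) and collect distinct sums.
a = -7: -7+3=-4, -7+6=-1, -7+8=1
a = 1: 1+3=4, 1+6=7, 1+8=9
a = 3: 3+3=6, 3+6=9, 3+8=11
a = 8: 8+3=11, 8+6=14, 8+8=16
a = 10: 10+3=13, 10+6=16, 10+8=18
Collecting distinct sums: A + B = {-4, -1, 1, 4, 6, 7, 9, 11, 13, 14, 16, 18}
|A + B| = 12

A + B = {-4, -1, 1, 4, 6, 7, 9, 11, 13, 14, 16, 18}


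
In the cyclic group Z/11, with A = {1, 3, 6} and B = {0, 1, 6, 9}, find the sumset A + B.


Work in Z/11Z: reduce every sum a + b modulo 11.
Enumerate all 12 pairs:
a = 1: 1+0=1, 1+1=2, 1+6=7, 1+9=10
a = 3: 3+0=3, 3+1=4, 3+6=9, 3+9=1
a = 6: 6+0=6, 6+1=7, 6+6=1, 6+9=4
Distinct residues collected: {1, 2, 3, 4, 6, 7, 9, 10}
|A + B| = 8 (out of 11 total residues).

A + B = {1, 2, 3, 4, 6, 7, 9, 10}


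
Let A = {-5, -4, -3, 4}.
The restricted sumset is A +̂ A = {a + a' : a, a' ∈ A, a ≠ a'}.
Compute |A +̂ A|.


Restricted sumset: A +̂ A = {a + a' : a ∈ A, a' ∈ A, a ≠ a'}.
Equivalently, take A + A and drop any sum 2a that is achievable ONLY as a + a for a ∈ A (i.e. sums representable only with equal summands).
Enumerate pairs (a, a') with a < a' (symmetric, so each unordered pair gives one sum; this covers all a ≠ a'):
  -5 + -4 = -9
  -5 + -3 = -8
  -5 + 4 = -1
  -4 + -3 = -7
  -4 + 4 = 0
  -3 + 4 = 1
Collected distinct sums: {-9, -8, -7, -1, 0, 1}
|A +̂ A| = 6
(Reference bound: |A +̂ A| ≥ 2|A| - 3 for |A| ≥ 2, with |A| = 4 giving ≥ 5.)

|A +̂ A| = 6


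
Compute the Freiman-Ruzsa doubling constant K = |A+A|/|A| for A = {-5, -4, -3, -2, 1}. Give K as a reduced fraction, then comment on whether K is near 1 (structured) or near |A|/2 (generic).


|A| = 5.
Compute A + A by enumerating all 25 pairs.
A + A = {-10, -9, -8, -7, -6, -5, -4, -3, -2, -1, 2}, so |A + A| = 11.
K = |A + A| / |A| = 11/5 (already in lowest terms) ≈ 2.2000.
Reference: AP of size 5 gives K = 9/5 ≈ 1.8000; a fully generic set of size 5 gives K ≈ 3.0000.

|A| = 5, |A + A| = 11, K = 11/5.


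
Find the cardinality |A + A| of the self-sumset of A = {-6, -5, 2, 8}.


A + A = {a + a' : a, a' ∈ A}; |A| = 4.
General bounds: 2|A| - 1 ≤ |A + A| ≤ |A|(|A|+1)/2, i.e. 7 ≤ |A + A| ≤ 10.
Lower bound 2|A|-1 is attained iff A is an arithmetic progression.
Enumerate sums a + a' for a ≤ a' (symmetric, so this suffices):
a = -6: -6+-6=-12, -6+-5=-11, -6+2=-4, -6+8=2
a = -5: -5+-5=-10, -5+2=-3, -5+8=3
a = 2: 2+2=4, 2+8=10
a = 8: 8+8=16
Distinct sums: {-12, -11, -10, -4, -3, 2, 3, 4, 10, 16}
|A + A| = 10

|A + A| = 10


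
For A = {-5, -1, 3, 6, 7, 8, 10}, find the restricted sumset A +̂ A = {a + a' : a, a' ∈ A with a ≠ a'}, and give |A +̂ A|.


Restricted sumset: A +̂ A = {a + a' : a ∈ A, a' ∈ A, a ≠ a'}.
Equivalently, take A + A and drop any sum 2a that is achievable ONLY as a + a for a ∈ A (i.e. sums representable only with equal summands).
Enumerate pairs (a, a') with a < a' (symmetric, so each unordered pair gives one sum; this covers all a ≠ a'):
  -5 + -1 = -6
  -5 + 3 = -2
  -5 + 6 = 1
  -5 + 7 = 2
  -5 + 8 = 3
  -5 + 10 = 5
  -1 + 3 = 2
  -1 + 6 = 5
  -1 + 7 = 6
  -1 + 8 = 7
  -1 + 10 = 9
  3 + 6 = 9
  3 + 7 = 10
  3 + 8 = 11
  3 + 10 = 13
  6 + 7 = 13
  6 + 8 = 14
  6 + 10 = 16
  7 + 8 = 15
  7 + 10 = 17
  8 + 10 = 18
Collected distinct sums: {-6, -2, 1, 2, 3, 5, 6, 7, 9, 10, 11, 13, 14, 15, 16, 17, 18}
|A +̂ A| = 17
(Reference bound: |A +̂ A| ≥ 2|A| - 3 for |A| ≥ 2, with |A| = 7 giving ≥ 11.)

|A +̂ A| = 17


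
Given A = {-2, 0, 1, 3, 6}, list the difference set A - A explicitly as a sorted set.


A - A = {a - a' : a, a' ∈ A}.
Compute a - a' for each ordered pair (a, a'):
a = -2: -2--2=0, -2-0=-2, -2-1=-3, -2-3=-5, -2-6=-8
a = 0: 0--2=2, 0-0=0, 0-1=-1, 0-3=-3, 0-6=-6
a = 1: 1--2=3, 1-0=1, 1-1=0, 1-3=-2, 1-6=-5
a = 3: 3--2=5, 3-0=3, 3-1=2, 3-3=0, 3-6=-3
a = 6: 6--2=8, 6-0=6, 6-1=5, 6-3=3, 6-6=0
Collecting distinct values (and noting 0 appears from a-a):
A - A = {-8, -6, -5, -3, -2, -1, 0, 1, 2, 3, 5, 6, 8}
|A - A| = 13

A - A = {-8, -6, -5, -3, -2, -1, 0, 1, 2, 3, 5, 6, 8}


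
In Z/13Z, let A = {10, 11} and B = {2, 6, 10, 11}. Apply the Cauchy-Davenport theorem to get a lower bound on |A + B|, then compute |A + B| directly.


Cauchy-Davenport: |A + B| ≥ min(p, |A| + |B| - 1) for A, B nonempty in Z/pZ.
|A| = 2, |B| = 4, p = 13.
CD lower bound = min(13, 2 + 4 - 1) = min(13, 5) = 5.
Compute A + B mod 13 directly:
a = 10: 10+2=12, 10+6=3, 10+10=7, 10+11=8
a = 11: 11+2=0, 11+6=4, 11+10=8, 11+11=9
A + B = {0, 3, 4, 7, 8, 9, 12}, so |A + B| = 7.
Verify: 7 ≥ 5? Yes ✓.

CD lower bound = 5, actual |A + B| = 7.


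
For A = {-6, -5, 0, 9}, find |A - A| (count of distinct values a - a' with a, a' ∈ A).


A - A = {a - a' : a, a' ∈ A}; |A| = 4.
Bounds: 2|A|-1 ≤ |A - A| ≤ |A|² - |A| + 1, i.e. 7 ≤ |A - A| ≤ 13.
Note: 0 ∈ A - A always (from a - a). The set is symmetric: if d ∈ A - A then -d ∈ A - A.
Enumerate nonzero differences d = a - a' with a > a' (then include -d):
Positive differences: {1, 5, 6, 9, 14, 15}
Full difference set: {0} ∪ (positive diffs) ∪ (negative diffs).
|A - A| = 1 + 2·6 = 13 (matches direct enumeration: 13).

|A - A| = 13


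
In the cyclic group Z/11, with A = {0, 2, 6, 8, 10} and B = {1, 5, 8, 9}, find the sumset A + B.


Work in Z/11Z: reduce every sum a + b modulo 11.
Enumerate all 20 pairs:
a = 0: 0+1=1, 0+5=5, 0+8=8, 0+9=9
a = 2: 2+1=3, 2+5=7, 2+8=10, 2+9=0
a = 6: 6+1=7, 6+5=0, 6+8=3, 6+9=4
a = 8: 8+1=9, 8+5=2, 8+8=5, 8+9=6
a = 10: 10+1=0, 10+5=4, 10+8=7, 10+9=8
Distinct residues collected: {0, 1, 2, 3, 4, 5, 6, 7, 8, 9, 10}
|A + B| = 11 (out of 11 total residues).

A + B = {0, 1, 2, 3, 4, 5, 6, 7, 8, 9, 10}


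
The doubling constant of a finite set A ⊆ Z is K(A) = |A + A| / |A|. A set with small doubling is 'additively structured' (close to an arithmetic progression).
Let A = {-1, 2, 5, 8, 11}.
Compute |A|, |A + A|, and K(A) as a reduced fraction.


|A| = 5.
Compute A + A by enumerating all 25 pairs.
A + A = {-2, 1, 4, 7, 10, 13, 16, 19, 22}, so |A + A| = 9.
K = |A + A| / |A| = 9/5 (already in lowest terms) ≈ 1.8000.
Reference: AP of size 5 gives K = 9/5 ≈ 1.8000; a fully generic set of size 5 gives K ≈ 3.0000.

|A| = 5, |A + A| = 9, K = 9/5.


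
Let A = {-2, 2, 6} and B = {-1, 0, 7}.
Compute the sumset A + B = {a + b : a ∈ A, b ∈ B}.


A + B = {a + b : a ∈ A, b ∈ B}.
Enumerate all |A|·|B| = 3·3 = 9 pairs (a, b) and collect distinct sums.
a = -2: -2+-1=-3, -2+0=-2, -2+7=5
a = 2: 2+-1=1, 2+0=2, 2+7=9
a = 6: 6+-1=5, 6+0=6, 6+7=13
Collecting distinct sums: A + B = {-3, -2, 1, 2, 5, 6, 9, 13}
|A + B| = 8

A + B = {-3, -2, 1, 2, 5, 6, 9, 13}


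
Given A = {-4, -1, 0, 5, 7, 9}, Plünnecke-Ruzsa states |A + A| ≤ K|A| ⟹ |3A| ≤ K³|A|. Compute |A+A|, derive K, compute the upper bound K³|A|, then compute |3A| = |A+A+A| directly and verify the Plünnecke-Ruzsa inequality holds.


|A| = 6.
Step 1: Compute A + A by enumerating all 36 pairs.
A + A = {-8, -5, -4, -2, -1, 0, 1, 3, 4, 5, 6, 7, 8, 9, 10, 12, 14, 16, 18}, so |A + A| = 19.
Step 2: Doubling constant K = |A + A|/|A| = 19/6 = 19/6 ≈ 3.1667.
Step 3: Plünnecke-Ruzsa gives |3A| ≤ K³·|A| = (3.1667)³ · 6 ≈ 190.5278.
Step 4: Compute 3A = A + A + A directly by enumerating all triples (a,b,c) ∈ A³; |3A| = 33.
Step 5: Check 33 ≤ 190.5278? Yes ✓.

K = 19/6, Plünnecke-Ruzsa bound K³|A| ≈ 190.5278, |3A| = 33, inequality holds.


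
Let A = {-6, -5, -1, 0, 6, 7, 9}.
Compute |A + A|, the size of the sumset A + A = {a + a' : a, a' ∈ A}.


A + A = {a + a' : a, a' ∈ A}; |A| = 7.
General bounds: 2|A| - 1 ≤ |A + A| ≤ |A|(|A|+1)/2, i.e. 13 ≤ |A + A| ≤ 28.
Lower bound 2|A|-1 is attained iff A is an arithmetic progression.
Enumerate sums a + a' for a ≤ a' (symmetric, so this suffices):
a = -6: -6+-6=-12, -6+-5=-11, -6+-1=-7, -6+0=-6, -6+6=0, -6+7=1, -6+9=3
a = -5: -5+-5=-10, -5+-1=-6, -5+0=-5, -5+6=1, -5+7=2, -5+9=4
a = -1: -1+-1=-2, -1+0=-1, -1+6=5, -1+7=6, -1+9=8
a = 0: 0+0=0, 0+6=6, 0+7=7, 0+9=9
a = 6: 6+6=12, 6+7=13, 6+9=15
a = 7: 7+7=14, 7+9=16
a = 9: 9+9=18
Distinct sums: {-12, -11, -10, -7, -6, -5, -2, -1, 0, 1, 2, 3, 4, 5, 6, 7, 8, 9, 12, 13, 14, 15, 16, 18}
|A + A| = 24

|A + A| = 24


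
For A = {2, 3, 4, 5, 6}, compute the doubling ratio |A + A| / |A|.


|A| = 5.
Compute A + A by enumerating all 25 pairs.
A + A = {4, 5, 6, 7, 8, 9, 10, 11, 12}, so |A + A| = 9.
K = |A + A| / |A| = 9/5 (already in lowest terms) ≈ 1.8000.
Reference: AP of size 5 gives K = 9/5 ≈ 1.8000; a fully generic set of size 5 gives K ≈ 3.0000.

|A| = 5, |A + A| = 9, K = 9/5.


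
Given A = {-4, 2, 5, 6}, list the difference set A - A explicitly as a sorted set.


A - A = {a - a' : a, a' ∈ A}.
Compute a - a' for each ordered pair (a, a'):
a = -4: -4--4=0, -4-2=-6, -4-5=-9, -4-6=-10
a = 2: 2--4=6, 2-2=0, 2-5=-3, 2-6=-4
a = 5: 5--4=9, 5-2=3, 5-5=0, 5-6=-1
a = 6: 6--4=10, 6-2=4, 6-5=1, 6-6=0
Collecting distinct values (and noting 0 appears from a-a):
A - A = {-10, -9, -6, -4, -3, -1, 0, 1, 3, 4, 6, 9, 10}
|A - A| = 13

A - A = {-10, -9, -6, -4, -3, -1, 0, 1, 3, 4, 6, 9, 10}


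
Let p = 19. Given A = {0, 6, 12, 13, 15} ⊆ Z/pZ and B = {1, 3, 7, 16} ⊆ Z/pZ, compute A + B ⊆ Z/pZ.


Work in Z/19Z: reduce every sum a + b modulo 19.
Enumerate all 20 pairs:
a = 0: 0+1=1, 0+3=3, 0+7=7, 0+16=16
a = 6: 6+1=7, 6+3=9, 6+7=13, 6+16=3
a = 12: 12+1=13, 12+3=15, 12+7=0, 12+16=9
a = 13: 13+1=14, 13+3=16, 13+7=1, 13+16=10
a = 15: 15+1=16, 15+3=18, 15+7=3, 15+16=12
Distinct residues collected: {0, 1, 3, 7, 9, 10, 12, 13, 14, 15, 16, 18}
|A + B| = 12 (out of 19 total residues).

A + B = {0, 1, 3, 7, 9, 10, 12, 13, 14, 15, 16, 18}


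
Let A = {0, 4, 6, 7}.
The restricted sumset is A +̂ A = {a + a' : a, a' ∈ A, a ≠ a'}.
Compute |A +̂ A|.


Restricted sumset: A +̂ A = {a + a' : a ∈ A, a' ∈ A, a ≠ a'}.
Equivalently, take A + A and drop any sum 2a that is achievable ONLY as a + a for a ∈ A (i.e. sums representable only with equal summands).
Enumerate pairs (a, a') with a < a' (symmetric, so each unordered pair gives one sum; this covers all a ≠ a'):
  0 + 4 = 4
  0 + 6 = 6
  0 + 7 = 7
  4 + 6 = 10
  4 + 7 = 11
  6 + 7 = 13
Collected distinct sums: {4, 6, 7, 10, 11, 13}
|A +̂ A| = 6
(Reference bound: |A +̂ A| ≥ 2|A| - 3 for |A| ≥ 2, with |A| = 4 giving ≥ 5.)

|A +̂ A| = 6


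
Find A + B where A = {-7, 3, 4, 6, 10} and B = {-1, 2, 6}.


A + B = {a + b : a ∈ A, b ∈ B}.
Enumerate all |A|·|B| = 5·3 = 15 pairs (a, b) and collect distinct sums.
a = -7: -7+-1=-8, -7+2=-5, -7+6=-1
a = 3: 3+-1=2, 3+2=5, 3+6=9
a = 4: 4+-1=3, 4+2=6, 4+6=10
a = 6: 6+-1=5, 6+2=8, 6+6=12
a = 10: 10+-1=9, 10+2=12, 10+6=16
Collecting distinct sums: A + B = {-8, -5, -1, 2, 3, 5, 6, 8, 9, 10, 12, 16}
|A + B| = 12

A + B = {-8, -5, -1, 2, 3, 5, 6, 8, 9, 10, 12, 16}


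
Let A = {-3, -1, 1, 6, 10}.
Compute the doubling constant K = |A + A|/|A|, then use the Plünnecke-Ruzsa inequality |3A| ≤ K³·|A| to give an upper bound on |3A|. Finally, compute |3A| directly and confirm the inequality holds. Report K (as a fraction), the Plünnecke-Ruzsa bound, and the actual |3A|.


|A| = 5.
Step 1: Compute A + A by enumerating all 25 pairs.
A + A = {-6, -4, -2, 0, 2, 3, 5, 7, 9, 11, 12, 16, 20}, so |A + A| = 13.
Step 2: Doubling constant K = |A + A|/|A| = 13/5 = 13/5 ≈ 2.6000.
Step 3: Plünnecke-Ruzsa gives |3A| ≤ K³·|A| = (2.6000)³ · 5 ≈ 87.8800.
Step 4: Compute 3A = A + A + A directly by enumerating all triples (a,b,c) ∈ A³; |3A| = 25.
Step 5: Check 25 ≤ 87.8800? Yes ✓.

K = 13/5, Plünnecke-Ruzsa bound K³|A| ≈ 87.8800, |3A| = 25, inequality holds.


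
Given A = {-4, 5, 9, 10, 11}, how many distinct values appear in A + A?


A + A = {a + a' : a, a' ∈ A}; |A| = 5.
General bounds: 2|A| - 1 ≤ |A + A| ≤ |A|(|A|+1)/2, i.e. 9 ≤ |A + A| ≤ 15.
Lower bound 2|A|-1 is attained iff A is an arithmetic progression.
Enumerate sums a + a' for a ≤ a' (symmetric, so this suffices):
a = -4: -4+-4=-8, -4+5=1, -4+9=5, -4+10=6, -4+11=7
a = 5: 5+5=10, 5+9=14, 5+10=15, 5+11=16
a = 9: 9+9=18, 9+10=19, 9+11=20
a = 10: 10+10=20, 10+11=21
a = 11: 11+11=22
Distinct sums: {-8, 1, 5, 6, 7, 10, 14, 15, 16, 18, 19, 20, 21, 22}
|A + A| = 14

|A + A| = 14


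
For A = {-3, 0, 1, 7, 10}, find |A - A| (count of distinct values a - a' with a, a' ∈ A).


A - A = {a - a' : a, a' ∈ A}; |A| = 5.
Bounds: 2|A|-1 ≤ |A - A| ≤ |A|² - |A| + 1, i.e. 9 ≤ |A - A| ≤ 21.
Note: 0 ∈ A - A always (from a - a). The set is symmetric: if d ∈ A - A then -d ∈ A - A.
Enumerate nonzero differences d = a - a' with a > a' (then include -d):
Positive differences: {1, 3, 4, 6, 7, 9, 10, 13}
Full difference set: {0} ∪ (positive diffs) ∪ (negative diffs).
|A - A| = 1 + 2·8 = 17 (matches direct enumeration: 17).

|A - A| = 17


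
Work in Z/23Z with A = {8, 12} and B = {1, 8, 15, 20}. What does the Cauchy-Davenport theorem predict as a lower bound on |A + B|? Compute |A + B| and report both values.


Cauchy-Davenport: |A + B| ≥ min(p, |A| + |B| - 1) for A, B nonempty in Z/pZ.
|A| = 2, |B| = 4, p = 23.
CD lower bound = min(23, 2 + 4 - 1) = min(23, 5) = 5.
Compute A + B mod 23 directly:
a = 8: 8+1=9, 8+8=16, 8+15=0, 8+20=5
a = 12: 12+1=13, 12+8=20, 12+15=4, 12+20=9
A + B = {0, 4, 5, 9, 13, 16, 20}, so |A + B| = 7.
Verify: 7 ≥ 5? Yes ✓.

CD lower bound = 5, actual |A + B| = 7.


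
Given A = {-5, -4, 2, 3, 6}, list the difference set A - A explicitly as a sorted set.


A - A = {a - a' : a, a' ∈ A}.
Compute a - a' for each ordered pair (a, a'):
a = -5: -5--5=0, -5--4=-1, -5-2=-7, -5-3=-8, -5-6=-11
a = -4: -4--5=1, -4--4=0, -4-2=-6, -4-3=-7, -4-6=-10
a = 2: 2--5=7, 2--4=6, 2-2=0, 2-3=-1, 2-6=-4
a = 3: 3--5=8, 3--4=7, 3-2=1, 3-3=0, 3-6=-3
a = 6: 6--5=11, 6--4=10, 6-2=4, 6-3=3, 6-6=0
Collecting distinct values (and noting 0 appears from a-a):
A - A = {-11, -10, -8, -7, -6, -4, -3, -1, 0, 1, 3, 4, 6, 7, 8, 10, 11}
|A - A| = 17

A - A = {-11, -10, -8, -7, -6, -4, -3, -1, 0, 1, 3, 4, 6, 7, 8, 10, 11}


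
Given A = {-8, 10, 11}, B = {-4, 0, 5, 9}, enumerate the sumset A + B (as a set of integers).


A + B = {a + b : a ∈ A, b ∈ B}.
Enumerate all |A|·|B| = 3·4 = 12 pairs (a, b) and collect distinct sums.
a = -8: -8+-4=-12, -8+0=-8, -8+5=-3, -8+9=1
a = 10: 10+-4=6, 10+0=10, 10+5=15, 10+9=19
a = 11: 11+-4=7, 11+0=11, 11+5=16, 11+9=20
Collecting distinct sums: A + B = {-12, -8, -3, 1, 6, 7, 10, 11, 15, 16, 19, 20}
|A + B| = 12

A + B = {-12, -8, -3, 1, 6, 7, 10, 11, 15, 16, 19, 20}


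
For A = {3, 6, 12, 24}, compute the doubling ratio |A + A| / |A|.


|A| = 4.
Compute A + A by enumerating all 16 pairs.
A + A = {6, 9, 12, 15, 18, 24, 27, 30, 36, 48}, so |A + A| = 10.
K = |A + A| / |A| = 10/4 = 5/2 ≈ 2.5000.
Reference: AP of size 4 gives K = 7/4 ≈ 1.7500; a fully generic set of size 4 gives K ≈ 2.5000.

|A| = 4, |A + A| = 10, K = 10/4 = 5/2.


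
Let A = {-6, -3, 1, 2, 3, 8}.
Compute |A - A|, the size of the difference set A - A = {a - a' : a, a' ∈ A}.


A - A = {a - a' : a, a' ∈ A}; |A| = 6.
Bounds: 2|A|-1 ≤ |A - A| ≤ |A|² - |A| + 1, i.e. 11 ≤ |A - A| ≤ 31.
Note: 0 ∈ A - A always (from a - a). The set is symmetric: if d ∈ A - A then -d ∈ A - A.
Enumerate nonzero differences d = a - a' with a > a' (then include -d):
Positive differences: {1, 2, 3, 4, 5, 6, 7, 8, 9, 11, 14}
Full difference set: {0} ∪ (positive diffs) ∪ (negative diffs).
|A - A| = 1 + 2·11 = 23 (matches direct enumeration: 23).

|A - A| = 23


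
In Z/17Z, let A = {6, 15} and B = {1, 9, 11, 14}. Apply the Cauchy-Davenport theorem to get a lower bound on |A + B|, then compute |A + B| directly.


Cauchy-Davenport: |A + B| ≥ min(p, |A| + |B| - 1) for A, B nonempty in Z/pZ.
|A| = 2, |B| = 4, p = 17.
CD lower bound = min(17, 2 + 4 - 1) = min(17, 5) = 5.
Compute A + B mod 17 directly:
a = 6: 6+1=7, 6+9=15, 6+11=0, 6+14=3
a = 15: 15+1=16, 15+9=7, 15+11=9, 15+14=12
A + B = {0, 3, 7, 9, 12, 15, 16}, so |A + B| = 7.
Verify: 7 ≥ 5? Yes ✓.

CD lower bound = 5, actual |A + B| = 7.


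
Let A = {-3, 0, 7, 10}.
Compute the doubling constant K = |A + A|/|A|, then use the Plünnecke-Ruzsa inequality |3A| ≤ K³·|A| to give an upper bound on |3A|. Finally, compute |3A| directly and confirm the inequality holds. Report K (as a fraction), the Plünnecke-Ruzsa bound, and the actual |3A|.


|A| = 4.
Step 1: Compute A + A by enumerating all 16 pairs.
A + A = {-6, -3, 0, 4, 7, 10, 14, 17, 20}, so |A + A| = 9.
Step 2: Doubling constant K = |A + A|/|A| = 9/4 = 9/4 ≈ 2.2500.
Step 3: Plünnecke-Ruzsa gives |3A| ≤ K³·|A| = (2.2500)³ · 4 ≈ 45.5625.
Step 4: Compute 3A = A + A + A directly by enumerating all triples (a,b,c) ∈ A³; |3A| = 16.
Step 5: Check 16 ≤ 45.5625? Yes ✓.

K = 9/4, Plünnecke-Ruzsa bound K³|A| ≈ 45.5625, |3A| = 16, inequality holds.


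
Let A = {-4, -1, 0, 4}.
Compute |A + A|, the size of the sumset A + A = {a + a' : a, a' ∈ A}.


A + A = {a + a' : a, a' ∈ A}; |A| = 4.
General bounds: 2|A| - 1 ≤ |A + A| ≤ |A|(|A|+1)/2, i.e. 7 ≤ |A + A| ≤ 10.
Lower bound 2|A|-1 is attained iff A is an arithmetic progression.
Enumerate sums a + a' for a ≤ a' (symmetric, so this suffices):
a = -4: -4+-4=-8, -4+-1=-5, -4+0=-4, -4+4=0
a = -1: -1+-1=-2, -1+0=-1, -1+4=3
a = 0: 0+0=0, 0+4=4
a = 4: 4+4=8
Distinct sums: {-8, -5, -4, -2, -1, 0, 3, 4, 8}
|A + A| = 9

|A + A| = 9


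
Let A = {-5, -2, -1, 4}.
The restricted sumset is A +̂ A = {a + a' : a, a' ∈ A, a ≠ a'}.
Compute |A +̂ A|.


Restricted sumset: A +̂ A = {a + a' : a ∈ A, a' ∈ A, a ≠ a'}.
Equivalently, take A + A and drop any sum 2a that is achievable ONLY as a + a for a ∈ A (i.e. sums representable only with equal summands).
Enumerate pairs (a, a') with a < a' (symmetric, so each unordered pair gives one sum; this covers all a ≠ a'):
  -5 + -2 = -7
  -5 + -1 = -6
  -5 + 4 = -1
  -2 + -1 = -3
  -2 + 4 = 2
  -1 + 4 = 3
Collected distinct sums: {-7, -6, -3, -1, 2, 3}
|A +̂ A| = 6
(Reference bound: |A +̂ A| ≥ 2|A| - 3 for |A| ≥ 2, with |A| = 4 giving ≥ 5.)

|A +̂ A| = 6


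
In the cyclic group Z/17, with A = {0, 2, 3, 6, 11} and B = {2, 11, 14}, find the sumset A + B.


Work in Z/17Z: reduce every sum a + b modulo 17.
Enumerate all 15 pairs:
a = 0: 0+2=2, 0+11=11, 0+14=14
a = 2: 2+2=4, 2+11=13, 2+14=16
a = 3: 3+2=5, 3+11=14, 3+14=0
a = 6: 6+2=8, 6+11=0, 6+14=3
a = 11: 11+2=13, 11+11=5, 11+14=8
Distinct residues collected: {0, 2, 3, 4, 5, 8, 11, 13, 14, 16}
|A + B| = 10 (out of 17 total residues).

A + B = {0, 2, 3, 4, 5, 8, 11, 13, 14, 16}


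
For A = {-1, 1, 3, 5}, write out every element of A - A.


A - A = {a - a' : a, a' ∈ A}.
Compute a - a' for each ordered pair (a, a'):
a = -1: -1--1=0, -1-1=-2, -1-3=-4, -1-5=-6
a = 1: 1--1=2, 1-1=0, 1-3=-2, 1-5=-4
a = 3: 3--1=4, 3-1=2, 3-3=0, 3-5=-2
a = 5: 5--1=6, 5-1=4, 5-3=2, 5-5=0
Collecting distinct values (and noting 0 appears from a-a):
A - A = {-6, -4, -2, 0, 2, 4, 6}
|A - A| = 7

A - A = {-6, -4, -2, 0, 2, 4, 6}


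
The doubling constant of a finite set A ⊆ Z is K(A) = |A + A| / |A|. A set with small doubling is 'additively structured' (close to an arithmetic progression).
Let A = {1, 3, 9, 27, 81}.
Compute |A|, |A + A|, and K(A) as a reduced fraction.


|A| = 5.
Compute A + A by enumerating all 25 pairs.
A + A = {2, 4, 6, 10, 12, 18, 28, 30, 36, 54, 82, 84, 90, 108, 162}, so |A + A| = 15.
K = |A + A| / |A| = 15/5 = 3/1 ≈ 3.0000.
Reference: AP of size 5 gives K = 9/5 ≈ 1.8000; a fully generic set of size 5 gives K ≈ 3.0000.

|A| = 5, |A + A| = 15, K = 15/5 = 3/1.
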